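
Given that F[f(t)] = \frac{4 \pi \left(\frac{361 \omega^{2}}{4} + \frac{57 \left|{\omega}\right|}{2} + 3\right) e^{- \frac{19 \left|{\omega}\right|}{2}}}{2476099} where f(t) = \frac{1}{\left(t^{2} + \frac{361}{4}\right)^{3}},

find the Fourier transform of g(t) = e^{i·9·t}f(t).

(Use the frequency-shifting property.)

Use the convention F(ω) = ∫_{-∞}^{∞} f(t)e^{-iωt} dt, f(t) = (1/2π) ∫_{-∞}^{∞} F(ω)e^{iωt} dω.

F[g](ω) = \frac{\pi \left(361 \left(\omega - 9\right)^{2} + 114 \left|{\omega - 9}\right| + 12\right) e^{- \frac{19 \left|{\omega - 9}\right|}{2}}}{2476099}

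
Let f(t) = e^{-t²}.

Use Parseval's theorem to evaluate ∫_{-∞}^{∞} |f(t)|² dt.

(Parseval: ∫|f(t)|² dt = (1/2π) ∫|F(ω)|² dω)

∫|f(t)|² dt = \frac{\sqrt{2} \sqrt{\pi}}{2}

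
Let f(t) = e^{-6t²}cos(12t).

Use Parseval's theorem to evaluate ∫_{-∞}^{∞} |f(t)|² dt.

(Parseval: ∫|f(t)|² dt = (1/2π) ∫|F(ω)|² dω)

∫|f(t)|² dt = \frac{\sqrt{3} \sqrt{\pi} \left(1 + e^{12}\right)}{12 e^{12}}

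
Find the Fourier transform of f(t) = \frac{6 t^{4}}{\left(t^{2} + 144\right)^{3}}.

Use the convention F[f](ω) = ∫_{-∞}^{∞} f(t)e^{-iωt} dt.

F(ω) = \frac{3 \pi \left(48 \omega^{2} - 20 \left|{\omega}\right| + 1\right) e^{- 12 \left|{\omega}\right|}}{16}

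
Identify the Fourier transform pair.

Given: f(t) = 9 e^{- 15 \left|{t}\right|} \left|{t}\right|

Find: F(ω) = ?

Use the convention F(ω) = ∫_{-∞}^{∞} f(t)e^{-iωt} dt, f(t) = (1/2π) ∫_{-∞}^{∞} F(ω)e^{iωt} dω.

F(ω) = \frac{18 \left(225 - \omega^{2}\right)}{\left(\omega^{2} + 225\right)^{2}}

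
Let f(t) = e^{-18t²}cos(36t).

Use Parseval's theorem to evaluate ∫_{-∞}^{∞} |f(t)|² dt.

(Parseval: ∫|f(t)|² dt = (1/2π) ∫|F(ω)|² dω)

∫|f(t)|² dt = \frac{\sqrt{\pi} \left(1 + e^{36}\right)}{12 e^{36}}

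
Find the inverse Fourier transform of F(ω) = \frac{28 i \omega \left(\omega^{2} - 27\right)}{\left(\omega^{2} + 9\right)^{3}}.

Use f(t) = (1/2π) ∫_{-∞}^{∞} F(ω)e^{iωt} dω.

f(t) = 7 t e^{- 3 \left|{t}\right|} \left|{t}\right|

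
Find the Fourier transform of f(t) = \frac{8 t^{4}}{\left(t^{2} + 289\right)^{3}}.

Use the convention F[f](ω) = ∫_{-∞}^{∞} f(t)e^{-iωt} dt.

F(ω) = \frac{\pi \left(289 \omega^{2} - 85 \left|{\omega}\right| + 3\right) e^{- 17 \left|{\omega}\right|}}{17}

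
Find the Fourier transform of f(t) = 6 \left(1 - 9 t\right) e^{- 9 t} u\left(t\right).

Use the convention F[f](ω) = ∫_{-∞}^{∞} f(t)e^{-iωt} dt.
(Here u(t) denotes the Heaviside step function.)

F(ω) = \frac{6 i \omega}{- \omega^{2} + 18 i \omega + 81}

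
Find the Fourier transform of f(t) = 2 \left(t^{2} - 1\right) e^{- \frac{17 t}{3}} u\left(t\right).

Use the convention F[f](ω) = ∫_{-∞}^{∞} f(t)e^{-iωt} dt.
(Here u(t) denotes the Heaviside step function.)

F(ω) = \frac{6 \left(54 i \omega - \left(3 i \omega + 17\right)^{3} + 306\right)}{\left(3 i \omega + 17\right)^{4}}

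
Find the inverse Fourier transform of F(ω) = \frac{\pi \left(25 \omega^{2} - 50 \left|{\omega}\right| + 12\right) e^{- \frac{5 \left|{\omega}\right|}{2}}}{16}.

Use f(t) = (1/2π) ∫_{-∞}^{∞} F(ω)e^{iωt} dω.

f(t) = \frac{5 t^{4}}{\left(t^{2} + \frac{25}{4}\right)^{3}}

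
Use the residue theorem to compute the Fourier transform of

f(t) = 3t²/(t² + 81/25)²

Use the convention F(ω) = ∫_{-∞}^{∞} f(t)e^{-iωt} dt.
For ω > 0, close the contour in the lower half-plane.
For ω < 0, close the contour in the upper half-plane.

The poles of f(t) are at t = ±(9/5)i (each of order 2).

Let g(z) = f(z)e^{-iωz}; for large |z| the factor e^{-iωz} decays in the lower half-plane when ω > 0 and in the upper half-plane when ω < 0.

Case ω > 0 (lower half-plane, clockwise contour ⇒ F(ω) = -2πi·ΣRes):
  Res_{z = - \frac{9 i}{5}} g(z) = \frac{i \left(5 - 9 \omega\right) e^{- \frac{9 \omega}{5}}}{12} (pole of order 2)
  F(ω) = -2πi·ΣRes = \frac{\pi \left(5 - 9 \omega\right) e^{- \frac{9 \omega}{5}}}{6}

Case ω < 0 (upper half-plane, counterclockwise contour ⇒ F(ω) = +2πi·ΣRes):
  Res_{z = \frac{9 i}{5}} g(z) = \frac{i \left(- 9 \omega - 5\right) e^{\frac{9 \omega}{5}}}{12} (pole of order 2)
  F(ω) = 2πi·ΣRes = \frac{\pi \left(9 \omega + 5\right) e^{\frac{9 \omega}{5}}}{6}

Both cases combine into a single formula in |ω|:

F(ω) = \frac{\pi \left(5 - 9 \left|{\omega}\right|\right) e^{- \frac{9 \left|{\omega}\right|}{5}}}{6}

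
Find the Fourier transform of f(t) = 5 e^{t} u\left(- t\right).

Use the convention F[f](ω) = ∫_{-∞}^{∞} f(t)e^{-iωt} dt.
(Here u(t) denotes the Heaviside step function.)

F(ω) = \frac{5 i}{\omega + i}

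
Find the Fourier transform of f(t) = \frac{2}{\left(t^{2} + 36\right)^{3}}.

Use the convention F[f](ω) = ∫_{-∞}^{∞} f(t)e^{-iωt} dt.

F(ω) = \frac{\pi \left(12 \omega^{2} + 6 \left|{\omega}\right| + 1\right) e^{- 6 \left|{\omega}\right|}}{10368}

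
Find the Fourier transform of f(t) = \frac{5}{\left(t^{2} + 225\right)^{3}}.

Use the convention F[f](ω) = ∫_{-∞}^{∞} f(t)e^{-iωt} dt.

F(ω) = \frac{\pi \left(75 \omega^{2} + 15 \left|{\omega}\right| + 1\right) e^{- 15 \left|{\omega}\right|}}{405000}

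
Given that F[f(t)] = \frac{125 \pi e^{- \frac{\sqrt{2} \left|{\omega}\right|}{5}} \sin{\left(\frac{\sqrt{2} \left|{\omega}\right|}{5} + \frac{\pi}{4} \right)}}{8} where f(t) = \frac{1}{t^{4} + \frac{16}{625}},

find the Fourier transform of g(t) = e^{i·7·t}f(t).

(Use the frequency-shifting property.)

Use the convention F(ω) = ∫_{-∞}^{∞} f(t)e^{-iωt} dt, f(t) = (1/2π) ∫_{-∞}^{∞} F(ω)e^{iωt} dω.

F[g](ω) = \frac{125 \pi e^{- \frac{\sqrt{2} \left|{\omega - 7}\right|}{5}} \sin{\left(\frac{\sqrt{2} \left|{\omega - 7}\right|}{5} + \frac{\pi}{4} \right)}}{8}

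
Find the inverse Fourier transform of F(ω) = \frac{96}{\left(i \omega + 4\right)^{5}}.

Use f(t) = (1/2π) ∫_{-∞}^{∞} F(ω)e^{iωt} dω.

f(t) = 4 t^{4} e^{- 4 t} u\left(t\right)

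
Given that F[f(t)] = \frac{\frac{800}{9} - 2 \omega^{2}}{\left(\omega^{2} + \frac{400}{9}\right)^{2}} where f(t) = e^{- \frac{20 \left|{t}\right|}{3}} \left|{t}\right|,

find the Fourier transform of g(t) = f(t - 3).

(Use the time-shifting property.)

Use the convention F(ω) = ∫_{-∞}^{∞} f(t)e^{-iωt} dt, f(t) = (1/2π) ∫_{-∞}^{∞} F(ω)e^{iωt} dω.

F[g](ω) = \frac{18 \left(400 - 9 \omega^{2}\right) e^{- 3 i \omega}}{\left(9 \omega^{2} + 400\right)^{2}}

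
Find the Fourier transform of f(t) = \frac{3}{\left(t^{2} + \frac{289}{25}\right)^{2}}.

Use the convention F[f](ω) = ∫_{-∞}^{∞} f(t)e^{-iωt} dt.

F(ω) = \frac{75 \pi \left(17 \left|{\omega}\right| + 5\right) e^{- \frac{17 \left|{\omega}\right|}{5}}}{9826}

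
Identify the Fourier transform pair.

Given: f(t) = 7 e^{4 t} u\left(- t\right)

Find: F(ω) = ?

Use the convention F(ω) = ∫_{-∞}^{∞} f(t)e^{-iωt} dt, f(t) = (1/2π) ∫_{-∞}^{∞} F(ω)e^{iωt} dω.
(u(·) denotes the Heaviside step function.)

F(ω) = - \frac{7}{i \omega - 4}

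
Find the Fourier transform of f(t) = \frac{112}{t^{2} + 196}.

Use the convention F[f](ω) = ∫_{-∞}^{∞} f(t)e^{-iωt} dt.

F(ω) = 8 \pi e^{- 14 \left|{\omega}\right|}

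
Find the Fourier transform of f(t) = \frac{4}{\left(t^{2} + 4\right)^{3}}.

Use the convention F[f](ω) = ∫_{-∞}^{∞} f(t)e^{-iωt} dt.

F(ω) = \frac{\pi \left(4 \omega^{2} + 6 \left|{\omega}\right| + 3\right) e^{- 2 \left|{\omega}\right|}}{64}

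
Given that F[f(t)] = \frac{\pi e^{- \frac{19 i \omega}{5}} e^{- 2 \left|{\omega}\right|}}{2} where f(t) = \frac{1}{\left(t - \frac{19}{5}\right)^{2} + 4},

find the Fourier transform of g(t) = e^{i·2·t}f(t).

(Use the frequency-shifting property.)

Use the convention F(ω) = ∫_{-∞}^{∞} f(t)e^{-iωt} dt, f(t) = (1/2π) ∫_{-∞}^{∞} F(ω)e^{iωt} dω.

F[g](ω) = \frac{\pi e^{- \frac{19 i \left(\omega - 2\right)}{5} - 2 \left|{\omega - 2}\right|}}{2}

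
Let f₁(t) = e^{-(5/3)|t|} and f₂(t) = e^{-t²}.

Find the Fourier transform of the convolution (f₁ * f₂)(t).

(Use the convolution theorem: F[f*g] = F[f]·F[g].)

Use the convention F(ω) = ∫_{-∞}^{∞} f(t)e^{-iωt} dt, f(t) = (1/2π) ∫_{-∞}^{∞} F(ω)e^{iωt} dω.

F[f₁*f₂](ω) = \frac{30 \sqrt{\pi} e^{- \frac{\omega^{2}}{4}}}{9 \omega^{2} + 25}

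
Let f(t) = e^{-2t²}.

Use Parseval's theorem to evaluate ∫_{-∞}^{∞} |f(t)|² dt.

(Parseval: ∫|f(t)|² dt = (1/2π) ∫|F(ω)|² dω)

∫|f(t)|² dt = \frac{\sqrt{\pi}}{2}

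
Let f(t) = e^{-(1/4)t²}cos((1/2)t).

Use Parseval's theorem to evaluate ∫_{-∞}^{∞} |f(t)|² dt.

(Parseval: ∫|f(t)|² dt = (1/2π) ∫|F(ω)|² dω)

∫|f(t)|² dt = \frac{\sqrt{2} \sqrt{\pi} \left(1 + e^{\frac{1}{2}}\right)}{2 e^{\frac{1}{2}}}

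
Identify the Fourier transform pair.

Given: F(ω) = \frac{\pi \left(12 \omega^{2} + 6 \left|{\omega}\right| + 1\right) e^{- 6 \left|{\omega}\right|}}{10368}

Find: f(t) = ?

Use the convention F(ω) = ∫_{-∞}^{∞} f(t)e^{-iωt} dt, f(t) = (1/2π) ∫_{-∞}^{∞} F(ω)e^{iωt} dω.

f(t) = \frac{2}{\left(t^{2} + 36\right)^{3}}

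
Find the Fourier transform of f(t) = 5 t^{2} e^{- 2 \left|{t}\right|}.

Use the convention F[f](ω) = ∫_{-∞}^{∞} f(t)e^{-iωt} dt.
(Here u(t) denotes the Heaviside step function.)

F(ω) = \frac{40 \left(4 - 3 \omega^{2}\right)}{\left(\omega^{2} + 4\right)^{3}}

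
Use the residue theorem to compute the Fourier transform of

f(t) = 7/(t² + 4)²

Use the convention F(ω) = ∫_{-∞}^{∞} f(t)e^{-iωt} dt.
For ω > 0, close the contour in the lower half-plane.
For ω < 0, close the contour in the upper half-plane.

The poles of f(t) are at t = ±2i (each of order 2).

Let g(z) = f(z)e^{-iωz}; for large |z| the factor e^{-iωz} decays in the lower half-plane when ω > 0 and in the upper half-plane when ω < 0.

Case ω > 0 (lower half-plane, clockwise contour ⇒ F(ω) = -2πi·ΣRes):
  Res_{z = - 2 i} g(z) = \frac{7 i \left(2 \omega + 1\right) e^{- 2 \omega}}{32} (pole of order 2)
  F(ω) = -2πi·ΣRes = \frac{7 \pi \left(2 \omega + 1\right) e^{- 2 \omega}}{16}

Case ω < 0 (upper half-plane, counterclockwise contour ⇒ F(ω) = +2πi·ΣRes):
  Res_{z = 2 i} g(z) = \frac{7 i \left(2 \omega - 1\right) e^{2 \omega}}{32} (pole of order 2)
  F(ω) = 2πi·ΣRes = \frac{7 \pi \left(1 - 2 \omega\right) e^{2 \omega}}{16}

Both cases combine into a single formula in |ω|:

F(ω) = \frac{7 \pi \left(2 \left|{\omega}\right| + 1\right) e^{- 2 \left|{\omega}\right|}}{16}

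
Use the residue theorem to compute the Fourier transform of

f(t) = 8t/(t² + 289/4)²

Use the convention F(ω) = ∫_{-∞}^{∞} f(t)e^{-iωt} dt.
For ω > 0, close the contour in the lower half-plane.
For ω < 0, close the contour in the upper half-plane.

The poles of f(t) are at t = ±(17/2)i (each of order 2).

Let g(z) = f(z)e^{-iωz}; for large |z| the factor e^{-iωz} decays in the lower half-plane when ω > 0 and in the upper half-plane when ω < 0.

Case ω > 0 (lower half-plane, clockwise contour ⇒ F(ω) = -2πi·ΣRes):
  Res_{z = - \frac{17 i}{2}} g(z) = \frac{4 \omega e^{- \frac{17 \omega}{2}}}{17} (pole of order 2)
  F(ω) = -2πi·ΣRes = - \frac{8 i \pi \omega e^{- \frac{17 \omega}{2}}}{17}

Case ω < 0 (upper half-plane, counterclockwise contour ⇒ F(ω) = +2πi·ΣRes):
  Res_{z = \frac{17 i}{2}} g(z) = - \frac{4 \omega e^{\frac{17 \omega}{2}}}{17} (pole of order 2)
  F(ω) = 2πi·ΣRes = - \frac{8 i \pi \omega e^{\frac{17 \omega}{2}}}{17}

Both cases combine into a single formula in |ω|:

F(ω) = - \frac{8 i \pi \omega e^{- \frac{17 \left|{\omega}\right|}{2}}}{17}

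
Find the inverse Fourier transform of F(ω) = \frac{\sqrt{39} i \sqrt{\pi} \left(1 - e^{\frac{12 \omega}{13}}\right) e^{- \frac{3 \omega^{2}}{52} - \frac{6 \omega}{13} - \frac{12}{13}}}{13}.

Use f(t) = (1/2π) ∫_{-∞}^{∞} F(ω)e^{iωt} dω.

f(t) = 2 e^{- \frac{13 t^{2}}{3}} \sin{\left(4 t \right)}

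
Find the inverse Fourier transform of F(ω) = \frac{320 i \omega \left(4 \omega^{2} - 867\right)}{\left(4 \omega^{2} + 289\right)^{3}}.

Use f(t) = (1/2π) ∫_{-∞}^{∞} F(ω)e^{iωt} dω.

f(t) = 5 t e^{- \frac{17 \left|{t}\right|}{2}} \left|{t}\right|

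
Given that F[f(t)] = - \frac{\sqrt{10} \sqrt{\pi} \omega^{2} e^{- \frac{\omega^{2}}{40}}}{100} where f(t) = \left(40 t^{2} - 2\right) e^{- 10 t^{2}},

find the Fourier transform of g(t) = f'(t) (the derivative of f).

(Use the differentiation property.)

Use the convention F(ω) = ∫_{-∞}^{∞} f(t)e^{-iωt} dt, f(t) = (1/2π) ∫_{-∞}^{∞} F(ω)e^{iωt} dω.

F[g](ω) = - \frac{\sqrt{10} i \sqrt{\pi} \omega^{3} e^{- \frac{\omega^{2}}{40}}}{100}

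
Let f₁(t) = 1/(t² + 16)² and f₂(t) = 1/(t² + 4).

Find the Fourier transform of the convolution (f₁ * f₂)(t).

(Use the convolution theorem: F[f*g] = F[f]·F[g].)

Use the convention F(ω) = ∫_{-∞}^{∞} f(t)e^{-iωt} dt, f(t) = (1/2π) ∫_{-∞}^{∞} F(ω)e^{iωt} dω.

F[f₁*f₂](ω) = \frac{\pi^{2} \left(4 \left|{\omega}\right| + 1\right) e^{- 6 \left|{\omega}\right|}}{256}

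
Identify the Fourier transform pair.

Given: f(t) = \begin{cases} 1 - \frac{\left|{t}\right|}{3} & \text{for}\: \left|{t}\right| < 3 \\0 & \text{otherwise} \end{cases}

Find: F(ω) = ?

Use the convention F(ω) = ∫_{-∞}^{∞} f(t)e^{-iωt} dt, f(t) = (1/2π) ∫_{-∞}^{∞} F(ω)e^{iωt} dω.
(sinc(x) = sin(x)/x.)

F(ω) = 3 \operatorname{sinc}^{2}{\left(\frac{3 \omega}{2} \right)}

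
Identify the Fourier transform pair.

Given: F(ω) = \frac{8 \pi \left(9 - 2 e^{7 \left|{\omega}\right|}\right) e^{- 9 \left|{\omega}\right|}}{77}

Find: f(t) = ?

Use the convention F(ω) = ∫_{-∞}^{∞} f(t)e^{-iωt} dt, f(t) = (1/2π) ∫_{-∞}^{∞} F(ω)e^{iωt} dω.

f(t) = \frac{8 t^{2}}{\left(t^{2} + 4\right) \left(t^{2} + 81\right)}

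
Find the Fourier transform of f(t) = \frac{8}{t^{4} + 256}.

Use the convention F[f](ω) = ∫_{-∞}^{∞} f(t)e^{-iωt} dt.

F(ω) = \frac{\pi e^{- 2 \sqrt{2} \left|{\omega}\right|} \sin{\left(2 \sqrt{2} \left|{\omega}\right| + \frac{\pi}{4} \right)}}{8}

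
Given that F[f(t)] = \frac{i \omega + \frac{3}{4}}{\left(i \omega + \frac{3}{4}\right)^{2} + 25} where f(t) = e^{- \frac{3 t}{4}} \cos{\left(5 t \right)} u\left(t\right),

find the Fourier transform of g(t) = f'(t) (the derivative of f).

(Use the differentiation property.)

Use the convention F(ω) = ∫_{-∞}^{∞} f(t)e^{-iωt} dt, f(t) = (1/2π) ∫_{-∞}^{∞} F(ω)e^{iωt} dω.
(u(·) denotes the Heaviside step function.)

F[g](ω) = \frac{4 i \omega \left(4 i \omega + 3\right)}{\left(4 i \omega + 3\right)^{2} + 400}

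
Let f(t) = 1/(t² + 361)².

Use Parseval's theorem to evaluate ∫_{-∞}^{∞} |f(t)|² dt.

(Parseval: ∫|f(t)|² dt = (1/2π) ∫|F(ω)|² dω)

∫|f(t)|² dt = \frac{5 \pi}{14301947824}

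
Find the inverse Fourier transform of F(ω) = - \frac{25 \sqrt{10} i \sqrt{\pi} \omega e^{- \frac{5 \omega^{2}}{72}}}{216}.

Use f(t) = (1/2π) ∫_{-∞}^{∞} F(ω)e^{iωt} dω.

f(t) = 5 t e^{- \frac{18 t^{2}}{5}}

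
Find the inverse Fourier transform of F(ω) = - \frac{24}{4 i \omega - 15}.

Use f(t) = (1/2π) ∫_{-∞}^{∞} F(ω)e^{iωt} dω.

f(t) = 6 e^{\frac{15 t}{4}} u\left(- t\right)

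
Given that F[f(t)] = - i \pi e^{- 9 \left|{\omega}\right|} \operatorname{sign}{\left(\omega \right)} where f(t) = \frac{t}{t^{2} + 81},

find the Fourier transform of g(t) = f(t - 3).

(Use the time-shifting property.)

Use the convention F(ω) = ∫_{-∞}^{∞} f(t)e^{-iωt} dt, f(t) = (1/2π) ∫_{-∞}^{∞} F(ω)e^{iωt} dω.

F[g](ω) = - i \pi e^{- 3 i \omega} e^{- 9 \left|{\omega}\right|} \operatorname{sign}{\left(\omega \right)}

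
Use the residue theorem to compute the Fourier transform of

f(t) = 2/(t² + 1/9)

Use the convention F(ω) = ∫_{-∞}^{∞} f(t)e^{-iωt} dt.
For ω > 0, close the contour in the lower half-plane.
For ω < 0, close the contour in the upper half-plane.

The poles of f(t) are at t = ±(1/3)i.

Let g(z) = f(z)e^{-iωz}; for large |z| the factor e^{-iωz} decays in the lower half-plane when ω > 0 and in the upper half-plane when ω < 0.

Case ω > 0 (lower half-plane, clockwise contour ⇒ F(ω) = -2πi·ΣRes):
  Res_{z = - \frac{i}{3}} g(z) = 3 i e^{- \frac{\omega}{3}}
  F(ω) = -2πi·ΣRes = 6 \pi e^{- \frac{\omega}{3}}

Case ω < 0 (upper half-plane, counterclockwise contour ⇒ F(ω) = +2πi·ΣRes):
  Res_{z = \frac{i}{3}} g(z) = - 3 i e^{\frac{\omega}{3}}
  F(ω) = 2πi·ΣRes = 6 \pi e^{\frac{\omega}{3}}

Both cases combine into a single formula in |ω|:

F(ω) = 6 \pi e^{- \frac{\left|{\omega}\right|}{3}}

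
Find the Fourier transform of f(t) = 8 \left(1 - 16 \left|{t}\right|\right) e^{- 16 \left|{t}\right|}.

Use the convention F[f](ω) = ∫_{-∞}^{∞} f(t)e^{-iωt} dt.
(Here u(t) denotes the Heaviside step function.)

F(ω) = \frac{512 \omega^{2}}{\left(\omega^{2} + 256\right)^{2}}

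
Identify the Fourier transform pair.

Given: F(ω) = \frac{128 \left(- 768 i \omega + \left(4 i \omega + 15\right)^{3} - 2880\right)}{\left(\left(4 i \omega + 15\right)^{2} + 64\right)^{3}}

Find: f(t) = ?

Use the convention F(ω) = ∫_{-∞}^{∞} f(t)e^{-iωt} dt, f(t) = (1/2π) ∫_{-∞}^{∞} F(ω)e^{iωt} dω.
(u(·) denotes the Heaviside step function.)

f(t) = t^{2} e^{- \frac{15 t}{4}} \cos{\left(2 t \right)} u\left(t\right)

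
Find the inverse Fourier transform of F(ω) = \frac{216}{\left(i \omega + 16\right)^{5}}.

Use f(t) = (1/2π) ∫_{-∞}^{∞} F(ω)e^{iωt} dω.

f(t) = 9 t^{4} e^{- 16 t} u\left(t\right)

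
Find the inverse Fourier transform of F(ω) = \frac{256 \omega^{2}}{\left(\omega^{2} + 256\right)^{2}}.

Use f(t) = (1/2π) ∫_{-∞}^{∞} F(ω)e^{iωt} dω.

f(t) = 4 \left(1 - 16 \left|{t}\right|\right) e^{- 16 \left|{t}\right|}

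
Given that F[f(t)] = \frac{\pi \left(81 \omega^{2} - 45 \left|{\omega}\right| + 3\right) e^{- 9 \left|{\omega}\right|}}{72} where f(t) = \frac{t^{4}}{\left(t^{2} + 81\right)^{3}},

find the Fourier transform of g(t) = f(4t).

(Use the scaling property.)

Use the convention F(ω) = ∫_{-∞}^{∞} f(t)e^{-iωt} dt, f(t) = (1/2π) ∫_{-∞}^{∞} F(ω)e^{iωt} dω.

F[g](ω) = \frac{\pi \left(27 \omega^{2} - 60 \left|{\omega}\right| + 16\right) e^{- \frac{9 \left|{\omega}\right|}{4}}}{1536}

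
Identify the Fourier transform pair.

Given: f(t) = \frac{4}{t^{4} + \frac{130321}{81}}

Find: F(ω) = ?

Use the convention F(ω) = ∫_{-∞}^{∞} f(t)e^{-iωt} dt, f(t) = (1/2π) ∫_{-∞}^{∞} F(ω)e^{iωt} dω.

F(ω) = \frac{108 \pi e^{- \frac{19 \sqrt{2} \left|{\omega}\right|}{6}} \sin{\left(\frac{19 \sqrt{2} \left|{\omega}\right|}{6} + \frac{\pi}{4} \right)}}{6859}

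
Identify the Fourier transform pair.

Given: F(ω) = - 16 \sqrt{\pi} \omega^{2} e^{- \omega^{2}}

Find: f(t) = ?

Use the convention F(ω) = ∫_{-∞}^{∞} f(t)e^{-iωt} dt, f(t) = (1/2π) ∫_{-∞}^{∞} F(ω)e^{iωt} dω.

f(t) = 2 \left(t^{2} - 2\right) e^{- \frac{t^{2}}{4}}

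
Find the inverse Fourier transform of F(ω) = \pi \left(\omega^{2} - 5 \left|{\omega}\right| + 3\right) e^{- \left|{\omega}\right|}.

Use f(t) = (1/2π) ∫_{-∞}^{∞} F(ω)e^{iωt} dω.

f(t) = \frac{8 t^{4}}{\left(t^{2} + 1\right)^{3}}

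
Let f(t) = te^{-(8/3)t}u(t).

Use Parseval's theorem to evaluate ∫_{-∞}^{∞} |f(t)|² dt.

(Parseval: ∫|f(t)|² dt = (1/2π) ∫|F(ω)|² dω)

∫|f(t)|² dt = \frac{27}{2048}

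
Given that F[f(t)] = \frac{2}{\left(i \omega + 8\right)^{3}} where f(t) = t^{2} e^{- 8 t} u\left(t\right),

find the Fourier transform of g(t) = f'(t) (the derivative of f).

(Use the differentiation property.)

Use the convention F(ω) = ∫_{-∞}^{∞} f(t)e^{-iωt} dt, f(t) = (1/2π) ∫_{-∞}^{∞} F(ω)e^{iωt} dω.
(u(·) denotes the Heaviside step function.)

F[g](ω) = \frac{2 i \omega}{\left(i \omega + 8\right)^{3}}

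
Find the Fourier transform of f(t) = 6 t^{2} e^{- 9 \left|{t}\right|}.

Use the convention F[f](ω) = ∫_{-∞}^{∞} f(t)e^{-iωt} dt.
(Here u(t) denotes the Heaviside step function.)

F(ω) = \frac{648 \left(27 - \omega^{2}\right)}{\left(\omega^{2} + 81\right)^{3}}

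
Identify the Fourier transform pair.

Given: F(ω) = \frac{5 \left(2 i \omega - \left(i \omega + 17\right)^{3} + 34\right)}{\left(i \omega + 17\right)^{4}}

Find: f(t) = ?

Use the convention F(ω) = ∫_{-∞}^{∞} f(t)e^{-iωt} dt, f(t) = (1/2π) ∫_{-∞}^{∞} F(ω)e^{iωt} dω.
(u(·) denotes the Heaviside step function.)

f(t) = 5 \left(t^{2} - 1\right) e^{- 17 t} u\left(t\right)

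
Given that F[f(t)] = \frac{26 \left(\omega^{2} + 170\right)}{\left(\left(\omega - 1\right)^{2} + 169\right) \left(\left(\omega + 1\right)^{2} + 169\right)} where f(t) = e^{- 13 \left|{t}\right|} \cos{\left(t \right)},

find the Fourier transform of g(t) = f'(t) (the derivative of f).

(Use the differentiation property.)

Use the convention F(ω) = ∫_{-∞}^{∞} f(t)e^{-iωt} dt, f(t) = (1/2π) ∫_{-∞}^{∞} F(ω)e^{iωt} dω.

F[g](ω) = \frac{26 i \omega \left(\omega^{2} + 170\right)}{\omega^{4} + 336 \omega^{2} + 28900}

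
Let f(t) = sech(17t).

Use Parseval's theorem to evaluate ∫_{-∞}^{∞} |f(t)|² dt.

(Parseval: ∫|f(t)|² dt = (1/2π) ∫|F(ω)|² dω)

∫|f(t)|² dt = \frac{2}{17}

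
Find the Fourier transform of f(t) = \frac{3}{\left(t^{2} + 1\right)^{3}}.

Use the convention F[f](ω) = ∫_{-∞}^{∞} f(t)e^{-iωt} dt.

F(ω) = \frac{3 \pi \left(\omega^{2} + 3 \left|{\omega}\right| + 3\right) e^{- \left|{\omega}\right|}}{8}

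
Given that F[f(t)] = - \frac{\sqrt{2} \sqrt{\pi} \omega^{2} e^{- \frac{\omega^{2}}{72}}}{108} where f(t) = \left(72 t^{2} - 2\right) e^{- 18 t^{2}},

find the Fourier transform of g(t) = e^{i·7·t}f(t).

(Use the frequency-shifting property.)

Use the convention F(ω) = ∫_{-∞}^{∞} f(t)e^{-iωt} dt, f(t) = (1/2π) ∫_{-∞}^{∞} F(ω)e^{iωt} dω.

F[g](ω) = - \frac{\sqrt{2} \sqrt{\pi} \left(\omega - 7\right)^{2} e^{- \frac{\left(\omega - 7\right)^{2}}{72}}}{108}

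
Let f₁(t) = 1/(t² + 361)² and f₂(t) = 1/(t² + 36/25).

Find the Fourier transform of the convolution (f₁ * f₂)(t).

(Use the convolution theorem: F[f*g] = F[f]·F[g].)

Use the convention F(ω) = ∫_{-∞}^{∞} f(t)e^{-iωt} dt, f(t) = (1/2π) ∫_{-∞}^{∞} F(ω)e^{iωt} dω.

F[f₁*f₂](ω) = \frac{5 \pi^{2} \left(19 \left|{\omega}\right| + 1\right) e^{- \frac{101 \left|{\omega}\right|}{5}}}{82308}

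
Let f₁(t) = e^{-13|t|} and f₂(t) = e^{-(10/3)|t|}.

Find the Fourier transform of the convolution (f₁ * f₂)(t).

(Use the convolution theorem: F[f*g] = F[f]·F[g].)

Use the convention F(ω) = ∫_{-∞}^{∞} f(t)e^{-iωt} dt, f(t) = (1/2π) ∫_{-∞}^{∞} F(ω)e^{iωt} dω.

F[f₁*f₂](ω) = \frac{1560}{\left(\omega^{2} + 169\right) \left(9 \omega^{2} + 100\right)}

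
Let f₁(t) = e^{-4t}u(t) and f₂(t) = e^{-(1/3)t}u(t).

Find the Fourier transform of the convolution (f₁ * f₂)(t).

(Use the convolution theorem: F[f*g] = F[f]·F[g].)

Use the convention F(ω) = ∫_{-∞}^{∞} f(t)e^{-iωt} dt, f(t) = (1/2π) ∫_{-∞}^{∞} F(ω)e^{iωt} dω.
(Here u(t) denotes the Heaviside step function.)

F[f₁*f₂](ω) = \frac{3}{\left(i \omega + 4\right) \left(3 i \omega + 1\right)}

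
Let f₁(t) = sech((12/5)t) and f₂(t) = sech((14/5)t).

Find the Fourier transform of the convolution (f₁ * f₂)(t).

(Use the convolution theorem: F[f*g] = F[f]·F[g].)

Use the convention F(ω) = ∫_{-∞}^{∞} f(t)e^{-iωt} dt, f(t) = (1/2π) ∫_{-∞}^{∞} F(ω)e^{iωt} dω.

F[f₁*f₂](ω) = \frac{25 \pi^{2}}{168 \cosh{\left(\frac{5 \pi \omega}{28} \right)} \cosh{\left(\frac{5 \pi \omega}{24} \right)}}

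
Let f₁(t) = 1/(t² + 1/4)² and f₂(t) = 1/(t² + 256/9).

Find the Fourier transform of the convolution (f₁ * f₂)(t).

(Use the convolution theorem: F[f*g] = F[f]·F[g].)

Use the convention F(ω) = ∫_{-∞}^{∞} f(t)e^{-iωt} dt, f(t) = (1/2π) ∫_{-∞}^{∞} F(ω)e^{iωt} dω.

F[f₁*f₂](ω) = \frac{3 \pi^{2} \left(\left|{\omega}\right| + 2\right) e^{- \frac{35 \left|{\omega}\right|}{6}}}{8}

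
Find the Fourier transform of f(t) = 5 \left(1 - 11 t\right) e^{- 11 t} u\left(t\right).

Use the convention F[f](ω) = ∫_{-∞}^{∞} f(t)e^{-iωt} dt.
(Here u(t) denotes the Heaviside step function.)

F(ω) = \frac{5 i \omega}{- \omega^{2} + 22 i \omega + 121}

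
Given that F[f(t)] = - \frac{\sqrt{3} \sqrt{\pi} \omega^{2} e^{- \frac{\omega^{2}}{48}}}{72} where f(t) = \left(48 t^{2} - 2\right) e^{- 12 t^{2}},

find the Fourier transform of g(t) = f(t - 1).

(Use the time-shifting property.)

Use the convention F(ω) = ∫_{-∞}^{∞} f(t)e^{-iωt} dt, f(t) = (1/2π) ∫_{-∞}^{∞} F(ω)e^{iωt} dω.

F[g](ω) = - \frac{\sqrt{3} \sqrt{\pi} \omega^{2} e^{- \omega \left(\frac{\omega}{48} + i\right)}}{72}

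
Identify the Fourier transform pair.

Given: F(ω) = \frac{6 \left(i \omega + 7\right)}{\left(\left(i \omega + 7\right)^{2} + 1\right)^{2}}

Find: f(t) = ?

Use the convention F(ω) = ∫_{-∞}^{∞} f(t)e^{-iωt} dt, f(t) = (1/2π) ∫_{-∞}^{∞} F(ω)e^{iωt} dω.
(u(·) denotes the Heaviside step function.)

f(t) = 3 t e^{- 7 t} \sin{\left(t \right)} u\left(t\right)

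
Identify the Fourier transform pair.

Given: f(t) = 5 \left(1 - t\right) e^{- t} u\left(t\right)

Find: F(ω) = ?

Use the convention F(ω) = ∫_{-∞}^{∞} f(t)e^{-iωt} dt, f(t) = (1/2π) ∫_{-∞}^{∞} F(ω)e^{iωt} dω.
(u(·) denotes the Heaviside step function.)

F(ω) = \frac{5 i \omega}{- \omega^{2} + 2 i \omega + 1}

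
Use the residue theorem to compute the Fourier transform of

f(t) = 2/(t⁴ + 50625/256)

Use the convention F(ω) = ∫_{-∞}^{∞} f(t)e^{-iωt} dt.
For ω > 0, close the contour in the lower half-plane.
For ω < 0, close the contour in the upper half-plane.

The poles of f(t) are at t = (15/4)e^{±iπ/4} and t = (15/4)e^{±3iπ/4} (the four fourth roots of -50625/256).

Let g(z) = f(z)e^{-iωz}; for large |z| the factor e^{-iωz} decays in the lower half-plane when ω > 0 and in the upper half-plane when ω < 0.

Case ω > 0 (lower half-plane, clockwise contour ⇒ F(ω) = -2πi·ΣRes):
  Res_{z = - \frac{15 \sqrt{2}}{8} - \frac{15 \sqrt{2} i}{8}} g(z) = \frac{16 \sqrt{2} \left(1 + i\right) e^{\frac{15 \sqrt{2} \omega \left(-1 + i\right)}{8}}}{3375}
  Res_{z = \frac{15 \sqrt{2}}{8} - \frac{15 \sqrt{2} i}{8}} g(z) = \frac{16 \sqrt{2} \left(-1 + i\right) e^{- \frac{15 \sqrt{2} \omega \left(1 + i\right)}{8}}}{3375}
  F(ω) = -2πi·ΣRes = \frac{32 \sqrt{2} \pi \left(\left(1 - i\right) e^{\frac{15 \sqrt{2} i \omega}{4}} + 1 + i\right) e^{- \frac{15 \sqrt{2} \omega \left(1 + i\right)}{8}}}{3375} = \frac{128 \pi e^{- \frac{15 \sqrt{2} \omega}{8}} \sin{\left(\frac{15 \sqrt{2} \omega}{8} + \frac{\pi}{4} \right)}}{3375}

Case ω < 0 (upper half-plane, counterclockwise contour ⇒ F(ω) = +2πi·ΣRes):
  Res_{z = \frac{15 \sqrt{2}}{8} + \frac{15 \sqrt{2} i}{8}} g(z) = - \frac{16 \sqrt{2} \left(1 + i\right) e^{\frac{15 \sqrt{2} \omega \left(1 - i\right)}{8}}}{3375}
  Res_{z = - \frac{15 \sqrt{2}}{8} + \frac{15 \sqrt{2} i}{8}} g(z) = \frac{16 \sqrt{2} \left(1 - i\right) e^{\frac{15 \sqrt{2} \omega \left(1 + i\right)}{8}}}{3375}
  F(ω) = 2πi·ΣRes = - \frac{32 \sqrt{2} i \pi \left(\left(1 + i\right) e^{\frac{15 \sqrt{2} \omega \left(1 - i\right)}{8}} - \left(1 - i\right) e^{\frac{15 \sqrt{2} \omega \left(1 + i\right)}{8}}\right)}{3375} = \frac{128 \pi e^{\frac{15 \sqrt{2} \omega}{8}} \cos{\left(\frac{15 \sqrt{2} \omega}{8} + \frac{\pi}{4} \right)}}{3375}

Both cases combine into a single formula in |ω|:

F(ω) = \frac{128 \pi e^{- \frac{15 \sqrt{2} \left|{\omega}\right|}{8}} \sin{\left(\frac{15 \sqrt{2} \left|{\omega}\right|}{8} + \frac{\pi}{4} \right)}}{3375}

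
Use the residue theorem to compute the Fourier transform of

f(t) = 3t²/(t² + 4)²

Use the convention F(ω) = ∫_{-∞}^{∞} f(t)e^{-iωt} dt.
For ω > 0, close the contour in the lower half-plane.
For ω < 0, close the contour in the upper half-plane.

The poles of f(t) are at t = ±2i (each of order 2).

Let g(z) = f(z)e^{-iωz}; for large |z| the factor e^{-iωz} decays in the lower half-plane when ω > 0 and in the upper half-plane when ω < 0.

Case ω > 0 (lower half-plane, clockwise contour ⇒ F(ω) = -2πi·ΣRes):
  Res_{z = - 2 i} g(z) = \frac{3 i \left(1 - 2 \omega\right) e^{- 2 \omega}}{8} (pole of order 2)
  F(ω) = -2πi·ΣRes = \frac{3 \pi \left(1 - 2 \omega\right) e^{- 2 \omega}}{4}

Case ω < 0 (upper half-plane, counterclockwise contour ⇒ F(ω) = +2πi·ΣRes):
  Res_{z = 2 i} g(z) = \frac{3 i \left(- 2 \omega - 1\right) e^{2 \omega}}{8} (pole of order 2)
  F(ω) = 2πi·ΣRes = \frac{3 \pi \left(2 \omega + 1\right) e^{2 \omega}}{4}

Both cases combine into a single formula in |ω|:

F(ω) = \frac{3 \pi \left(1 - 2 \left|{\omega}\right|\right) e^{- 2 \left|{\omega}\right|}}{4}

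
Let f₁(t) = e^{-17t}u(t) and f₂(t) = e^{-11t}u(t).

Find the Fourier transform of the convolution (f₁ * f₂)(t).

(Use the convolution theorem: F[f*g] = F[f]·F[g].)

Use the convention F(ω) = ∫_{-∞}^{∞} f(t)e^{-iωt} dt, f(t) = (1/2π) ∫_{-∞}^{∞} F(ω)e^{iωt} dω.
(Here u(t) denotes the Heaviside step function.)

F[f₁*f₂](ω) = \frac{1}{\left(i \omega + 11\right) \left(i \omega + 17\right)}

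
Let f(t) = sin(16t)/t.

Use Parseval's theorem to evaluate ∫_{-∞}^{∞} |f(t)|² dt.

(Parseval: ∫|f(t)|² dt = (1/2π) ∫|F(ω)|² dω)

∫|f(t)|² dt = 16 \pi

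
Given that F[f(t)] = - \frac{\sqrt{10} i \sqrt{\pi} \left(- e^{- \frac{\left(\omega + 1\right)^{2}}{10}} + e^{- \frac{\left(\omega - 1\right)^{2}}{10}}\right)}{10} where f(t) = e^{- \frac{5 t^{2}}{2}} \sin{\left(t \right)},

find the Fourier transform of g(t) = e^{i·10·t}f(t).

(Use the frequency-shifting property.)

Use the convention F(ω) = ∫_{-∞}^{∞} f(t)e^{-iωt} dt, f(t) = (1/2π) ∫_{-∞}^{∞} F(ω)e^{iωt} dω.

F[g](ω) = \frac{\sqrt{10} i \sqrt{\pi} \left(- e^{\frac{2 \omega}{5}} + e^{4}\right) e^{- \frac{\omega^{2}}{10} + \frac{9 \omega}{5} - \frac{121}{10}}}{10}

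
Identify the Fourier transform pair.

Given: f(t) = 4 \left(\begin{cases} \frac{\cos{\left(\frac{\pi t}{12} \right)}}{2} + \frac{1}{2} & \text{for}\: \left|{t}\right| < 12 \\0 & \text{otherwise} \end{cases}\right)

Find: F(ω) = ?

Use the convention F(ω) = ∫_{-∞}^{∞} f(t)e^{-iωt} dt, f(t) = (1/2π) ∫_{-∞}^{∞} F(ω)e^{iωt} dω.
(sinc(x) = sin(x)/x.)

F(ω) = - \frac{48 \pi^{2} \operatorname{sinc}{\left(12 \omega \right)}}{144 \omega^{2} - \pi^{2}}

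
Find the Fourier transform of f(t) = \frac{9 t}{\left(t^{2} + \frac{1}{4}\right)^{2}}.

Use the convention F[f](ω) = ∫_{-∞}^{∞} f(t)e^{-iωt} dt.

F(ω) = - 9 i \pi \omega e^{- \frac{\left|{\omega}\right|}{2}}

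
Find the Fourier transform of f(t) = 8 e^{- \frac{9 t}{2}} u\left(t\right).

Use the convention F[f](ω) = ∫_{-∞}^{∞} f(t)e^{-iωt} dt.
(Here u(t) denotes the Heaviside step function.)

F(ω) = \frac{16}{2 i \omega + 9}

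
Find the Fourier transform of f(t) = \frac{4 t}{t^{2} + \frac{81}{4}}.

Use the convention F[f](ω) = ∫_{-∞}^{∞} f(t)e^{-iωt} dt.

F(ω) = - 4 i \pi e^{- \frac{9 \left|{\omega}\right|}{2}} \operatorname{sign}{\left(\omega \right)}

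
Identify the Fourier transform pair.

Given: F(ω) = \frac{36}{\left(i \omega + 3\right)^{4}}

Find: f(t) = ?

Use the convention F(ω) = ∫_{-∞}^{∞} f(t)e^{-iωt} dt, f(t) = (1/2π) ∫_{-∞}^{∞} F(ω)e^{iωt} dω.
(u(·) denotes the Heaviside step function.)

f(t) = 6 t^{3} e^{- 3 t} u\left(t\right)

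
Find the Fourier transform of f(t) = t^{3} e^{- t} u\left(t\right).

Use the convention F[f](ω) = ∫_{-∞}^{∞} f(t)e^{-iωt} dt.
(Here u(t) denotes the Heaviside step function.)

F(ω) = \frac{6}{\left(i \omega + 1\right)^{4}}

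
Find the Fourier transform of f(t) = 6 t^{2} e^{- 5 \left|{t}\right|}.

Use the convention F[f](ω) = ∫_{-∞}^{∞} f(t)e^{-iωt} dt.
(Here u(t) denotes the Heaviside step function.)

F(ω) = \frac{120 \left(25 - 3 \omega^{2}\right)}{\left(\omega^{2} + 25\right)^{3}}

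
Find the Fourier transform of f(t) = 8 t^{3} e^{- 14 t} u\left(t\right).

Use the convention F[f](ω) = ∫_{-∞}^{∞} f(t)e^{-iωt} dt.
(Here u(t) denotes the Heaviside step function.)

F(ω) = \frac{48}{\left(i \omega + 14\right)^{4}}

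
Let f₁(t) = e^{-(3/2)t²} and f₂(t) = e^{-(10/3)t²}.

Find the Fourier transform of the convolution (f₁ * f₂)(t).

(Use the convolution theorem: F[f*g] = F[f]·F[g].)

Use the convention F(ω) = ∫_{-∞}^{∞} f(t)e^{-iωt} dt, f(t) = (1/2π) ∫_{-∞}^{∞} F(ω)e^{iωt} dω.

F[f₁*f₂](ω) = \frac{\sqrt{5} \pi e^{- \frac{29 \omega^{2}}{120}}}{5}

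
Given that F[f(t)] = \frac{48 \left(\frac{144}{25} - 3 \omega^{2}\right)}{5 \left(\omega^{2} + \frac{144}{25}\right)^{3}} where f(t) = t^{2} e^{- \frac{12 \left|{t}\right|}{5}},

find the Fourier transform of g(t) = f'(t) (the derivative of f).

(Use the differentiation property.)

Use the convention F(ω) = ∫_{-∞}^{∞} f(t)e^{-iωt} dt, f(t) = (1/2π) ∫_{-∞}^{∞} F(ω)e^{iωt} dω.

F[g](ω) = - \frac{18000 i \omega \left(25 \omega^{2} - 48\right)}{\left(25 \omega^{2} + 144\right)^{3}}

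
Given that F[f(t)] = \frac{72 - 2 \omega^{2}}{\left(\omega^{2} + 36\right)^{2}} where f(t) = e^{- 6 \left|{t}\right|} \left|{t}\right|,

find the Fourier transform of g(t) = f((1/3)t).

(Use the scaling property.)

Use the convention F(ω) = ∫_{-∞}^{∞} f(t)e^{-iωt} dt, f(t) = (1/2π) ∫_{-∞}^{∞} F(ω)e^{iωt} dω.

F[g](ω) = \frac{2 \left(4 - \omega^{2}\right)}{3 \left(\omega^{2} + 4\right)^{2}}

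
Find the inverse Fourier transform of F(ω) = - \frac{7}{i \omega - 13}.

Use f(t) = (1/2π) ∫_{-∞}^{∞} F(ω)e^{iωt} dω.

f(t) = 7 e^{13 t} u\left(- t\right)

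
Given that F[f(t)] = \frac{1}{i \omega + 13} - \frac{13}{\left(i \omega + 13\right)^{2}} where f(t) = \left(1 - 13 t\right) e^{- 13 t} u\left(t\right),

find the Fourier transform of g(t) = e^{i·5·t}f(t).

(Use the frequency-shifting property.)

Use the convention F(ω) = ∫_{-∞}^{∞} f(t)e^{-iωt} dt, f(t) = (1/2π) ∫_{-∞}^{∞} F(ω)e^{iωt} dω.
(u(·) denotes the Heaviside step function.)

F[g](ω) = \frac{i \left(5 - \omega\right)}{\omega^{2} - 2 \omega \left(5 + 13 i\right) - 144 + 130 i}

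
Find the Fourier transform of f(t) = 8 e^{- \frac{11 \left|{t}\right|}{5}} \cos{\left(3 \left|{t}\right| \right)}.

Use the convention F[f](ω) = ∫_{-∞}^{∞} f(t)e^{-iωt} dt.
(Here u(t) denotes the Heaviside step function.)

F(ω) = \frac{880 \left(25 \omega^{2} + 346\right)}{625 \omega^{4} - 5200 \omega^{2} + 119716}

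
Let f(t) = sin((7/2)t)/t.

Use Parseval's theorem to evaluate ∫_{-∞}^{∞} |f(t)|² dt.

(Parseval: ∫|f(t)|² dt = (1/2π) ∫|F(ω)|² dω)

∫|f(t)|² dt = \frac{7 \pi}{2}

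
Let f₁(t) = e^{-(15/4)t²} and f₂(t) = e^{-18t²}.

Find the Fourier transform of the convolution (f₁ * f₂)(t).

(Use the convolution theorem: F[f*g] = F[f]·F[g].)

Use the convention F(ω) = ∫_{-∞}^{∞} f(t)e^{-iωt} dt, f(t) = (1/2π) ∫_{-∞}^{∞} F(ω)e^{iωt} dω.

F[f₁*f₂](ω) = \frac{\sqrt{30} \pi e^{- \frac{29 \omega^{2}}{360}}}{45}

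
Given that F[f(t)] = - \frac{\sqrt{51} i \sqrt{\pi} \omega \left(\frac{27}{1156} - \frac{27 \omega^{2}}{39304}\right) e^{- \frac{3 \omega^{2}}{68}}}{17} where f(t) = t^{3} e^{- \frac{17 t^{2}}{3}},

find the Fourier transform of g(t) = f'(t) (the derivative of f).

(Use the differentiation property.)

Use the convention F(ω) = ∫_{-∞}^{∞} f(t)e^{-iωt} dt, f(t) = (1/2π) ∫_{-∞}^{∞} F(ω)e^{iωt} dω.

F[g](ω) = \frac{27 \sqrt{51} \sqrt{\pi} \omega^{2} \left(34 - \omega^{2}\right) e^{- \frac{3 \omega^{2}}{68}}}{668168}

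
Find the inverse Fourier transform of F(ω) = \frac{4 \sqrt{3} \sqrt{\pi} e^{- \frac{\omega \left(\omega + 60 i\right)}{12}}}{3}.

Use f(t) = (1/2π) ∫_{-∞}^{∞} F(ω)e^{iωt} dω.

f(t) = 4 e^{- 3 \left(t - 5\right)^{2}}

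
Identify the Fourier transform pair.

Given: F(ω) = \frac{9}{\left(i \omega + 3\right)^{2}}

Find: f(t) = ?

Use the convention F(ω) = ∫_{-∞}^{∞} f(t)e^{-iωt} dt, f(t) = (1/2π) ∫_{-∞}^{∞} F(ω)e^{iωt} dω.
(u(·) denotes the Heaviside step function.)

f(t) = 9 t e^{- 3 t} u\left(t\right)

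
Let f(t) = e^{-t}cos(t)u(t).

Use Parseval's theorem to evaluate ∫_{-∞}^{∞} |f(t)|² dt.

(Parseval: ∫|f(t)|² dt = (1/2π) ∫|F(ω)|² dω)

∫|f(t)|² dt = \frac{3}{8}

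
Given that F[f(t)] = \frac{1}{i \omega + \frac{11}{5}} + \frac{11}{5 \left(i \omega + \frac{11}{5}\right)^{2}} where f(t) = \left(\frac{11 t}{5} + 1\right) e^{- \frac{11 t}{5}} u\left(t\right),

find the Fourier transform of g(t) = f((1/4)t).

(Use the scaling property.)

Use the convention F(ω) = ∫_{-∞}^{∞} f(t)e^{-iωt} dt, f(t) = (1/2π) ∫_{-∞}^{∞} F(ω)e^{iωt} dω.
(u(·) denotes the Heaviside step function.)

F[g](ω) = \frac{40 \left(- 10 i \omega - 11\right)}{400 \omega^{2} - 440 i \omega - 121}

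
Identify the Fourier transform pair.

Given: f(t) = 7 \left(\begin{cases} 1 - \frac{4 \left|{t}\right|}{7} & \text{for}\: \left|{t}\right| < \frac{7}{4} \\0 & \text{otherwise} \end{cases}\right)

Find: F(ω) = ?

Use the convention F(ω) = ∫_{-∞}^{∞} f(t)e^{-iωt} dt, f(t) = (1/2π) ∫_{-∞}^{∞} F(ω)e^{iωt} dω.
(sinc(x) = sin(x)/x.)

F(ω) = \frac{49 \operatorname{sinc}^{2}{\left(\frac{7 \omega}{8} \right)}}{4}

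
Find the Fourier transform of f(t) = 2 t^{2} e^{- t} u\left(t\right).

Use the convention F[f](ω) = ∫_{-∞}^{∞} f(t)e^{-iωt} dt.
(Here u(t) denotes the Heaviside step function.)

F(ω) = \frac{4}{\left(i \omega + 1\right)^{3}}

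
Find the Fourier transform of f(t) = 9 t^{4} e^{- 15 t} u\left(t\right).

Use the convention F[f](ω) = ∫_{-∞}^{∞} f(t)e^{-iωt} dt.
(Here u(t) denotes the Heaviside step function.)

F(ω) = \frac{216}{\left(i \omega + 15\right)^{5}}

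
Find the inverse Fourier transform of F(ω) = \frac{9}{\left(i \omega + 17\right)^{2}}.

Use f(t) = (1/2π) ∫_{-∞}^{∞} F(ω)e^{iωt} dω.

f(t) = 9 t e^{- 17 t} u\left(t\right)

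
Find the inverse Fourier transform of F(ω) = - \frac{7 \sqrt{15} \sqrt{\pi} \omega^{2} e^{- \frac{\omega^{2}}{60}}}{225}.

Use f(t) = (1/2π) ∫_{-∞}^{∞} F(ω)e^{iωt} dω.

f(t) = 7 \left(60 t^{2} - 2\right) e^{- 15 t^{2}}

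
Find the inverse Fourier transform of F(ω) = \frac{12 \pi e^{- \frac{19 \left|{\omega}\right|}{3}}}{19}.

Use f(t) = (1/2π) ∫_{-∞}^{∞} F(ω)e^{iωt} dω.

f(t) = \frac{4}{t^{2} + \frac{361}{9}}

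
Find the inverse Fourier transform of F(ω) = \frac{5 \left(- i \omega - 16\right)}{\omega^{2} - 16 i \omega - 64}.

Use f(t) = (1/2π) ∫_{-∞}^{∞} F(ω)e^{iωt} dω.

f(t) = 5 \left(8 t + 1\right) e^{- 8 t} u\left(t\right)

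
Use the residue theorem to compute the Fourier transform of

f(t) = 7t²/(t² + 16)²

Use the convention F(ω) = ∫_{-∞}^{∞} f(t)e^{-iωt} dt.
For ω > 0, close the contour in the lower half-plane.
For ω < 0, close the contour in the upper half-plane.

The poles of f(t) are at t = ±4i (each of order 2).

Let g(z) = f(z)e^{-iωz}; for large |z| the factor e^{-iωz} decays in the lower half-plane when ω > 0 and in the upper half-plane when ω < 0.

Case ω > 0 (lower half-plane, clockwise contour ⇒ F(ω) = -2πi·ΣRes):
  Res_{z = - 4 i} g(z) = \frac{7 i \left(1 - 4 \omega\right) e^{- 4 \omega}}{16} (pole of order 2)
  F(ω) = -2πi·ΣRes = \frac{7 \pi \left(1 - 4 \omega\right) e^{- 4 \omega}}{8}

Case ω < 0 (upper half-plane, counterclockwise contour ⇒ F(ω) = +2πi·ΣRes):
  Res_{z = 4 i} g(z) = \frac{7 i \left(- 4 \omega - 1\right) e^{4 \omega}}{16} (pole of order 2)
  F(ω) = 2πi·ΣRes = \frac{7 \pi \left(4 \omega + 1\right) e^{4 \omega}}{8}

Both cases combine into a single formula in |ω|:

F(ω) = \frac{7 \pi \left(1 - 4 \left|{\omega}\right|\right) e^{- 4 \left|{\omega}\right|}}{8}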